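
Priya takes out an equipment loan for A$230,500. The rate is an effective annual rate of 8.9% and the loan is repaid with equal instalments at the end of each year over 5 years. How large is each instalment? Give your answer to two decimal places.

A$59,106.13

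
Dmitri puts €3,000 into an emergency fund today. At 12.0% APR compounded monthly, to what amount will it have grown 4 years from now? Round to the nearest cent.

€4,836.68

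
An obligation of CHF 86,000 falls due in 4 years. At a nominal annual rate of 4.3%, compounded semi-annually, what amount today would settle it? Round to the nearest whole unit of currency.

i = 0.043/2 = 0.0215 per half-year; n = 4·2 = 8.
Discount factor = (1+0.0215)^(−8) = 0.843515; PV = 86,000 × 0.843515 = 72,542.3271

CHF 72,542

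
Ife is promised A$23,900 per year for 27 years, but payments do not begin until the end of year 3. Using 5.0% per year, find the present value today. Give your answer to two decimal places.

A$317,431.75

Value one period before first payment (t=2): 23900 × [1 − (1+0.05)^(−27)] / 0.05 = 23900 × 14.643034 = 349,968.5035
PV₀ = 349,968.5035 / (1+0.05)^2 = 349,968.5035 / 1.102500 = 317,431.7492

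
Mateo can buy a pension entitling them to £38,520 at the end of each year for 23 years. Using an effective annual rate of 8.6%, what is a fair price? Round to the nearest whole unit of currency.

£380,748

Annuity factor a(23|0.086) = 9.884433; PV = 38520 × 9.884433 = 380,748.3439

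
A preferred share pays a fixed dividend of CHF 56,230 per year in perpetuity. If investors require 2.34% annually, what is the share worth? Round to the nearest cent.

CHF 2,402,991.45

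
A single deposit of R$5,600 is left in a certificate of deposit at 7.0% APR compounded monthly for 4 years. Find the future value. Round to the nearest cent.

R$7,403.50

With 12 periods per year: i = 0.00583333, n = 48.
FV = PV·(1+i)^n = 5,600 × 1.322054 = 7,403.5017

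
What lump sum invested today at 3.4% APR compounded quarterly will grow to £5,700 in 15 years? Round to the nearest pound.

£3,430

With 4 periods per year: i = 0.0085, n = 60.
Discount factor = (1+0.0085)^(−60) = 0.601791; PV = 5,700 × 0.601791 = 3,430.2100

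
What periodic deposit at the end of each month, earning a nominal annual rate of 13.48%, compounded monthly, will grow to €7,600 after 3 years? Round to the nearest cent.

With 12 periods per year: i = 0.0112333, n = 36.
PMT = 7600 / ( [(1+0.0112333)^36 − 1] / 0.0112333 ) = 7600 / 44.067848 = 172.4613

€172.46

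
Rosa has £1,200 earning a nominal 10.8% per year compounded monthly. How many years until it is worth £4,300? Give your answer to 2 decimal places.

Periodic rate i = 0.108/12 = 0.009.
n = ln(4300/1200) / ln(1+0.009) = ln(3.58333) / 0.008960 = 142.4476 months
= 142.4476/12 years

11.87 years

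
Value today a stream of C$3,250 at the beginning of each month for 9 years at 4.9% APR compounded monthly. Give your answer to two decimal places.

C$284,527.36

With 12 periods per year: i = 0.00408333, n = 108.
PV = 3250 × [1 − (1+0.00408333)^(−108)] / 0.00408333 × (1+i) = 3250 × 87.546881 = 284,527.3635
(annuity-due: payments at period start, so ×(1+i).)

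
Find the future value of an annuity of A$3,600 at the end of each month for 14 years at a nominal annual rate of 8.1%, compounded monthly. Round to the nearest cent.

A$1,117,997.00

i = 0.081/12 = 0.00675 per month; n = 14·12 = 168.
FV = PMT · [(1+i)^n − 1] / i = 3600 · 310.554723 = 1,117,997.0013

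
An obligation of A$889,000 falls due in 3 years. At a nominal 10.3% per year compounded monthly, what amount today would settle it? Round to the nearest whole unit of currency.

Periodic rate i = 0.103/12 = 0.00858333; n = 3 × 12 = 36 periods.
PV = 889,000 / (1 + 0.00858333)^36 = 889,000 / 1.360268 = 653,547.8952

A$653,548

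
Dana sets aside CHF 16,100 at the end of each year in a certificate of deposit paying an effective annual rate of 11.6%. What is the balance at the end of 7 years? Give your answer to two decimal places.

FV = 16100 × [(1+0.116)^7 − 1] / 0.116 = 16100 × 9.965543 = 160,445.2449

CHF 160,445.24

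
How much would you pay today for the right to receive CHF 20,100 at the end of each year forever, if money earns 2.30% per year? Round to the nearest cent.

PV = PMT / i = 20100 / 0.023 = 873,913.0435

CHF 873,913.04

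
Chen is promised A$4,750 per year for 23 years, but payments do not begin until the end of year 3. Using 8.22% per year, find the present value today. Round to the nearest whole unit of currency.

A$41,322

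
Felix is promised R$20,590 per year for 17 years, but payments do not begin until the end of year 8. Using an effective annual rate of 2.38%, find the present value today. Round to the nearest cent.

R$241,848.10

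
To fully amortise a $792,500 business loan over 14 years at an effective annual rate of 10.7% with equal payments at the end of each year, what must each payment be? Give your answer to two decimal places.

$111,715.82

PMT = 792500 / ( [1 − (1+0.107)^(−14)] / 0.107 ) = 792500 / 7.093892 = 111,715.8227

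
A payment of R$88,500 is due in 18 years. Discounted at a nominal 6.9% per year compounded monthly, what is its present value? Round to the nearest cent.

R$25,650.41

With 12 periods per year: i = 0.00575, n = 216.
PV = FV·(1+i)^(−n) = 88,500 × 0.289835 = 25,650.4130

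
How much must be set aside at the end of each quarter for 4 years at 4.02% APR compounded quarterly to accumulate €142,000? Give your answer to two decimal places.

With 4 periods per year: i = 0.01005, n = 16.
PMT = 142000 / ( [(1+0.01005)^16 − 1] / 0.01005 ) = 142000 / 17.264454 = 8,224.9921

€8,224.99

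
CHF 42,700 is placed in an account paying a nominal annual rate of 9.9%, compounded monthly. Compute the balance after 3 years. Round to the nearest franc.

CHF 57,396

i = 0.099/12 = 0.00825 per month; n = 3·12 = 36.
FV = PV·(1+i)^n = 42,700 × 1.344177 = 57,396.3373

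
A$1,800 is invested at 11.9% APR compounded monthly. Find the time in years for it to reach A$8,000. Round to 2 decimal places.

12.60 years

Periodic rate i = 0.119/12 = 0.00991667.
n = ln(8000/1800) / ln(1+0.00991667) = ln(4.44444) / 0.009868 = 151.1636 months
= 151.1636/12 years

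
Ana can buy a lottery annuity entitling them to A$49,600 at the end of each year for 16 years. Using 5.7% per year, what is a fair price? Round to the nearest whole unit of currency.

A$511,743

PV = PMT · [1 − (1+i)^(−n)] / i = 49600 · 10.317404 = 511,743.2336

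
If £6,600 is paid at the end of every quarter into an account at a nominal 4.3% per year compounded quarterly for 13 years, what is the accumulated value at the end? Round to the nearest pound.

With 4 periods per year: i = 0.01075, n = 52.
FV = 6600 × [(1+0.01075)^52 − 1] / 0.01075 = 6600 × 69.182603 = 456,605.1782

£456,605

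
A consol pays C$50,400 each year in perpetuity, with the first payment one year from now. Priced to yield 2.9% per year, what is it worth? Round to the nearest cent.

PV = C/r = 50400/0.029 = 1,737,931.0345

C$1,737,931.03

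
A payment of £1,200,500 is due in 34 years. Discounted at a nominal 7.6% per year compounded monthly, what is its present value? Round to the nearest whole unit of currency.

Periodic rate i = 0.076/12 = 0.00633333; n = 34 × 12 = 408 periods.
PV = FV·(1+i)^(−n) = 1,200,500 × 0.076089 = 91,344.8310

£91,345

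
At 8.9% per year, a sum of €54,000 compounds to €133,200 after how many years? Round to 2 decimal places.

(1+i)^n = 133200/54000 = 2.46667, so n = ln 2.46667 / ln 1.089 = 10.5896 years

10.59 years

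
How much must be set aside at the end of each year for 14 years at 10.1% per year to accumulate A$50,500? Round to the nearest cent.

FV-annuity factor = 28.179374; PMT = 50500 / 28.179374 = 1,792.0909

A$1,792.09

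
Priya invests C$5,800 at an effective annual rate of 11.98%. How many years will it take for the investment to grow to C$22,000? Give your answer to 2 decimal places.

11.78 years

n = ln(22000/5800) / ln(1+0.1198) = ln(3.79310) / 0.113150 = 11.7824 years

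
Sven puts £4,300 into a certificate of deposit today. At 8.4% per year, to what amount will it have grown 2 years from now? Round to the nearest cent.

£5,052.74

FV = PV·(1+i)^n = 4,300 × 1.175056 = 5,052.7408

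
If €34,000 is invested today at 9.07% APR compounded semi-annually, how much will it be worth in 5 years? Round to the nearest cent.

€52,978.07

With 2 periods per year: i = 0.04535, n = 10.
FV = PV·(1+i)^n = 34,000 × 1.558179 = 52,978.0724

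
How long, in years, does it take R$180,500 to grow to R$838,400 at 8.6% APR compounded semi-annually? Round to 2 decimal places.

18.24 years

Periodic rate i = 0.086/2 = 0.043.
n = ln(838400/180500) / ln(1+0.043) = ln(4.64488) / 0.042101 = 36.4779 half-years
= 36.4779/2 years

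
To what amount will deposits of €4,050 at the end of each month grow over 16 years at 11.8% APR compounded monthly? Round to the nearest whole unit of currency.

€2,283,994

i = 0.118/12 = 0.00983333 per month; n = 16·12 = 192.
FV = PMT · [(1+i)^n − 1] / i = 4050 · 563.949120 = 2,283,993.9342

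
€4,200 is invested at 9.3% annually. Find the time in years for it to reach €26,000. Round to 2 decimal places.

20.50 years

(1+i)^n = 26000/4200 = 6.19048, so n = ln 6.19048 / ln 1.093 = 20.5003 years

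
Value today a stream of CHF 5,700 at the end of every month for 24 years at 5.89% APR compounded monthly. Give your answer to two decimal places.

CHF 877,809.38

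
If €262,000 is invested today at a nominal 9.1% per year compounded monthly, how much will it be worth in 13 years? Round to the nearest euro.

€851,400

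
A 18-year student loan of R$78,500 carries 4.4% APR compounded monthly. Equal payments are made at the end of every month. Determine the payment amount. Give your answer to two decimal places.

With 12 periods per year: i = 0.00366667, n = 216.
PMT = 78500 / ( [1 − (1+0.00366667)^(−216)] / 0.00366667 ) = 78500 / 149.019668 = 526.7761

R$526.78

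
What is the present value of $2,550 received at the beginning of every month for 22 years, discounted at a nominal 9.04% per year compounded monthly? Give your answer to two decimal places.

i = 0.0904/12 = 0.00753333 per month; n = 22·12 = 264.
PV = PMT · [1 − (1+i)^(−n)] / i × (1+i) = 2550 · 115.302362 = 294,021.0229
(annuity-due: payments at period start, so ×(1+i).)

$294,021.02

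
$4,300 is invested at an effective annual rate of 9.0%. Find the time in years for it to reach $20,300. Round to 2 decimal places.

18.01 years

(1+i)^n = 20300/4300 = 4.72093, so n = ln 4.72093 / ln 1.09 = 18.0094 years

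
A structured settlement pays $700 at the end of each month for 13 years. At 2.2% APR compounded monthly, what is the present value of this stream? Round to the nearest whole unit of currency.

$94,897

i = 0.022/12 = 0.00183333 per month; n = 13·12 = 156.
Annuity factor a(156|0.00183333) = 135.567623; PV = 700 × 135.567623 = 94,897.3363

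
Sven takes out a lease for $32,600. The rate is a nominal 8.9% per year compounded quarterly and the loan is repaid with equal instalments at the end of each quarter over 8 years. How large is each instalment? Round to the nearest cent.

With 4 periods per year: i = 0.02225, n = 32.
Annuity-PV factor = 22.718800; PMT = 32600 / 22.718800 = 1,434.9350

$1,434.93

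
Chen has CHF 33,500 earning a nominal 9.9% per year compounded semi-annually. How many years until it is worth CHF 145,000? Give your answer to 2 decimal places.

15.16 years

Periodic rate i = 0.099/2 = 0.0495.
(1+i)^n = 145000/33500 = 4.32836, so n = ln 4.32836 / ln 1.0495 = 30.3265 half-years
= 30.3265/2 years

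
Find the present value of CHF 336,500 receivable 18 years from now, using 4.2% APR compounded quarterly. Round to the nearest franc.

CHF 158,624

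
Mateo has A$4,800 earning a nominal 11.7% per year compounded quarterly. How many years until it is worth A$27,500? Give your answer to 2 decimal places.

Periodic rate i = 0.117/4 = 0.02925.
(1+i)^n = 27500/4800 = 5.72917, so n = ln 5.72917 / ln 1.02925 = 60.5462 quarters
= 60.5462/4 years

15.14 years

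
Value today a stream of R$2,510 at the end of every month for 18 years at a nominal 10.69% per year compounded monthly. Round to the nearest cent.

R$240,272.03

Periodic rate i = 0.1069/12 = 0.00890833; n = 18 × 12 = 216 periods.
Annuity factor a(216|0.00890833) = 95.725909; PV = 2510 × 95.725909 = 240,272.0312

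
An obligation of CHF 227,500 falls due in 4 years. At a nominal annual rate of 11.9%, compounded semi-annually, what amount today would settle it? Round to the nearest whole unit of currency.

i = 0.119/2 = 0.0595 per half-year; n = 4·2 = 8.
PV = FV·(1+i)^(−n) = 227,500 × 0.629785 = 143,276.0872

CHF 143,276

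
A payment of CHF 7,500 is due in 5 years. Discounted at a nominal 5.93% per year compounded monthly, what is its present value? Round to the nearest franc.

With 12 periods per year: i = 0.00494167, n = 60.
PV = FV·(1+i)^(−n) = 7,500 × 0.743959 = 5,579.6900

CHF 5,580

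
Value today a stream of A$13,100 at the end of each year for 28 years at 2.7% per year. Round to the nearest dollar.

PV = 13100 × [1 − (1+0.027)^(−28)] / 0.027 = 13100 × 19.471404 = 255,075.3874

A$255,075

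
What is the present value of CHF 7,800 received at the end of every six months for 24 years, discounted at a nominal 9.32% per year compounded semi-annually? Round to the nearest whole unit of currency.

With 2 periods per year: i = 0.0466, n = 48.
PV = 7800 × [1 − (1+0.0466)^(−48)] / 0.0466 = 7800 × 19.048550 = 148,578.6937

CHF 148,579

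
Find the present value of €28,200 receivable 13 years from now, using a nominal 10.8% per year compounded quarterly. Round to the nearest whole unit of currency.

With 4 periods per year: i = 0.027, n = 52.
PV = FV·(1+i)^(−n) = 28,200 × 0.250229 = 7,056.4463

€7,056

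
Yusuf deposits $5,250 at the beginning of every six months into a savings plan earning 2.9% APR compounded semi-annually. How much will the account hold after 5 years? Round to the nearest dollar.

$56,874

Periodic rate i = 0.029/2 = 0.0145; n = 5 × 2 = 10 periods.
FV = 5250 × [(1+0.0145)^10 − 1] / 0.0145 × (1+i) = 5250 × 10.833218 = 56,874.3946
Payments are at the start of each period, so multiply by (1+i).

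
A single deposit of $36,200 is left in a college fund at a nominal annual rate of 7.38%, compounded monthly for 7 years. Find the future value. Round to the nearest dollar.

Periodic rate i = 0.0738/12 = 0.00615; n = 7 × 12 = 84 periods.
FV = PV·(1+i)^n = 36,200 × 1.673669 = 60,586.8006

$60,587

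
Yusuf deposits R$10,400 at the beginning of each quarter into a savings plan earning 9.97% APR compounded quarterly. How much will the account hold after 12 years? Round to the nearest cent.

R$966,501.17

Periodic rate i = 0.0997/4 = 0.024925; n = 12 × 4 = 48 periods.
FV = 10400 × [(1+0.024925)^48 − 1] / 0.024925 × (1+i) = 10400 × 92.932805 = 966,501.1719
(Beginning-of-period payments → annuity-due factor ×(1+i).)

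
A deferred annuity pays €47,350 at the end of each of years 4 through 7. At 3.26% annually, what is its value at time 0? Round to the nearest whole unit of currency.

PV at t=3 (ordinary 4-year annuity): 47350 × a(4|0.0326) = 47350 × 3.694103 = 174,915.7716
PV₀ = 174,915.7716 / (1+0.0326)^3 = 174,915.7716 / 1.101023 = 158,866.6026

€158,867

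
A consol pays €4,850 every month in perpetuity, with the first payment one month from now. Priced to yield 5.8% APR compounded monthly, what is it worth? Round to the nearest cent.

€1,003,448.28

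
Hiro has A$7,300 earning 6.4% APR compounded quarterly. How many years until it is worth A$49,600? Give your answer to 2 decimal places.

30.18 years

Periodic rate i = 0.064/4 = 0.016.
(1+i)^n = 49600/7300 = 6.79452, so n = ln 6.79452 / ln 1.016 = 120.7128 quarters
= 120.7128/4 years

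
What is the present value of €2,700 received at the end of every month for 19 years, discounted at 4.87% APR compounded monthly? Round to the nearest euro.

i = 0.0487/12 = 0.00405833 per month; n = 19·12 = 228.
PV = PMT · [1 − (1+i)^(−n)] / i = 2700 · 148.544855 = 401,071.1078

€401,071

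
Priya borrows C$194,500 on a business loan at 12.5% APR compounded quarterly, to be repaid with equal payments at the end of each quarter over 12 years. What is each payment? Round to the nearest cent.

C$7,876.41

With 4 periods per year: i = 0.03125, n = 48.
Annuity-PV factor = 24.693997; PMT = 194500 / 24.693997 = 7,876.4081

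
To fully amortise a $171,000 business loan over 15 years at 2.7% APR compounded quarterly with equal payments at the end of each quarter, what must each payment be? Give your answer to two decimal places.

i = 0.027/4 = 0.00675 per quarter; n = 15·4 = 60.
Annuity-PV factor = 49.202219; PMT = 171000 / 49.202219 = 3,475.4530

$3,475.45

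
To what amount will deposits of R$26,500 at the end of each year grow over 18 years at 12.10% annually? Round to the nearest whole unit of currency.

R$1,492,431

FV = PMT · [(1+i)^n − 1] / i = 26500 · 56.318157 = 1,492,431.1530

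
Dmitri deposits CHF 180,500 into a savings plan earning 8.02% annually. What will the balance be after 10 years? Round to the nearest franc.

CHF 390,408

FV = PV·(1+i)^n = 180,500 × 2.162926 = 390,408.2043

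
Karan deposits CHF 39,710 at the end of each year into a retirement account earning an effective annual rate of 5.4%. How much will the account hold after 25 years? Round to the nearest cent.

FV = PMT · [(1+i)^n − 1] / i = 39710 · 50.445334 = 2,003,184.1984

CHF 2,003,184.20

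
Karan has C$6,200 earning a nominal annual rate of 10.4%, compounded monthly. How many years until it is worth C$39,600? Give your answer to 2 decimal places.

Periodic rate i = 0.104/12 = 0.00866667.
n = ln(39600/6200) / ln(1+0.00866667) = ln(6.38710) / 0.008629 = 214.8812 months
= 214.8812/12 years

17.91 years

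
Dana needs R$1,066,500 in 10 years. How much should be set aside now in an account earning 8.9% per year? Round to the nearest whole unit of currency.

R$454,655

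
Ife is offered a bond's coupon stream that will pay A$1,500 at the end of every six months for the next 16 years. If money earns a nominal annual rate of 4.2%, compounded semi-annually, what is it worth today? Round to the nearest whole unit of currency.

Periodic rate i = 0.042/2 = 0.021; n = 16 × 2 = 32 periods.
PV = 1500 × [1 − (1+0.021)^(−32)] / 0.021 = 1500 × 23.130842 = 34,696.2634

A$34,696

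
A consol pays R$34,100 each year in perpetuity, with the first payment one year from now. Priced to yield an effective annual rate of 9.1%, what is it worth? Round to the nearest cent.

R$374,725.27

PV = PMT / i = 34100 / 0.091 = 374,725.2747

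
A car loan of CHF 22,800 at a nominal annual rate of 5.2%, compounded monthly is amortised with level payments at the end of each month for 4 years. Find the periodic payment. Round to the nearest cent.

CHF 527.14

Periodic rate i = 0.052/12 = 0.00433333; n = 4 × 12 = 48 periods.
PMT = 22800 / ( [1 − (1+0.00433333)^(−48)] / 0.00433333 ) = 22800 / 43.252592 = 527.1360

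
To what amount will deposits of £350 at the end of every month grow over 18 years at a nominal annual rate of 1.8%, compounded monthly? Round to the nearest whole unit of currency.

£89,206

i = 0.018/12 = 0.0015 per month; n = 18·12 = 216.
FV = 350 × [(1+0.0015)^216 − 1] / 0.0015 = 350 × 254.874467 = 89,206.0634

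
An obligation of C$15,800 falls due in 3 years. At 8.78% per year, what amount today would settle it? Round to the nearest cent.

PV = 15,800 / (1 + 0.0878)^3 = 15,800 / 1.287203 = 12,274.6728

C$12,274.67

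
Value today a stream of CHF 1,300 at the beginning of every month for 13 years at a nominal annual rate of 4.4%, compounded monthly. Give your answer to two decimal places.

CHF 154,797.67

i = 0.044/12 = 0.00366667 per month; n = 13·12 = 156.
Annuity factor a(156|0.00366667) × (1+i) = 119.075128; PV = 1300 × 119.075128 = 154,797.6667
(Beginning-of-period payments → annuity-due factor ×(1+i).)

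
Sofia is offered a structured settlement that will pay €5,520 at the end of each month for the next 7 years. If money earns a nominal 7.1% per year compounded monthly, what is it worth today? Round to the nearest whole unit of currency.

€364,558

With 12 periods per year: i = 0.00591667, n = 84.
Annuity factor a(84|0.00591667) = 66.043170; PV = 5520 × 66.043170 = 364,558.2958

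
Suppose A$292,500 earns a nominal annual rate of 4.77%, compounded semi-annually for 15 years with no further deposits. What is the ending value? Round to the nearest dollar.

A$593,220

i = 0.0477/2 = 0.02385 per half-year; n = 15·2 = 30.
FV = 292,500 × (1 + 0.02385)^30 = 593,220.1702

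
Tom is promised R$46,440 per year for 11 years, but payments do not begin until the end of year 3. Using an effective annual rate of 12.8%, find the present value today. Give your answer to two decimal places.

Value one period before first payment (t=2): 46440 × [1 − (1+0.128)^(−11)] / 0.128 = 46440 × 5.735723 = 266,366.9608
Discount back 2 years: 266,366.9608 × (1+0.128)^(−2) = 266,366.9608 × 0.785926 = 209,344.7897

R$209,344.79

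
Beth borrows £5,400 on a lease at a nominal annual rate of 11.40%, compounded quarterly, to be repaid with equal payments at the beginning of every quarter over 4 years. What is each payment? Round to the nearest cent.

£413.21

i = 0.114/4 = 0.0285 per quarter; n = 4·4 = 16.
PMT = 5400 / ( [1 − (1+0.0285)^(−16)] / 0.0285 × (1+i) ) = 5400 / 13.068494 = 413.2075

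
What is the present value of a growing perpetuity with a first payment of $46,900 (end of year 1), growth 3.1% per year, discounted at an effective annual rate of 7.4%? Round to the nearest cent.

PV = PMT / (i − g) = 46900 / (0.074 − 0.031) = 46900 / 0.043000 = 1,090,697.6744

$1,090,697.67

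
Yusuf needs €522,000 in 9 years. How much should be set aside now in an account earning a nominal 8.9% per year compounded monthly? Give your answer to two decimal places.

i = 0.089/12 = 0.00741667 per month; n = 9·12 = 108.
Discount factor = (1+0.00741667)^(−108) = 0.450209; PV = 522,000 × 0.450209 = 235,008.8933

€235,008.89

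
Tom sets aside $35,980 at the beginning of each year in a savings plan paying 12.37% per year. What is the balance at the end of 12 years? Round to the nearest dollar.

Accumulation factor s(12|0.1237) × (1+i) = 27.736050; FV = 35980 × 27.736050 = 997,943.0803
(annuity-due: payments at period start, so ×(1+i).)

$997,943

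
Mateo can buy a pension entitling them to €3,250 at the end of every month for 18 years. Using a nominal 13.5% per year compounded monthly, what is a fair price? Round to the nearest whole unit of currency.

€263,109

With 12 periods per year: i = 0.01125, n = 216.
PV = 3250 × [1 − (1+0.01125)^(−216)] / 0.01125 = 3250 × 80.956500 = 263,108.6249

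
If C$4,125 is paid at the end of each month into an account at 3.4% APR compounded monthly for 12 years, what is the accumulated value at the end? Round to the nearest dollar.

Periodic rate i = 0.034/12 = 0.00283333; n = 12 × 12 = 144 periods.
Accumulation factor s(144|0.00283333) = 177.508182; FV = 4125 × 177.508182 = 732,221.2510

C$732,221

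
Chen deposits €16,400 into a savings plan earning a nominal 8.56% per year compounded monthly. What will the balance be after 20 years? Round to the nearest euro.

€90,306

i = 0.0856/12 = 0.00713333 per month; n = 20·12 = 240.
FV = PV·(1+i)^n = 16,400 × 5.506464 = 90,306.0164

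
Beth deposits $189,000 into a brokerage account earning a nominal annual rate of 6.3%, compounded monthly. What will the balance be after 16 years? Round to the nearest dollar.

$516,518

With 12 periods per year: i = 0.00525, n = 192.
189,000 × (1+0.00525)^192 = 189,000 × 2.732900 = 516,518.0526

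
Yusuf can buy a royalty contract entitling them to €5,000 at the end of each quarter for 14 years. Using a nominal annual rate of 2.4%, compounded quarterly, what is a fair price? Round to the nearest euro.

With 4 periods per year: i = 0.006, n = 56.
Annuity factor a(56|0.006) = 47.443177; PV = 5000 × 47.443177 = 237,215.8852

€237,216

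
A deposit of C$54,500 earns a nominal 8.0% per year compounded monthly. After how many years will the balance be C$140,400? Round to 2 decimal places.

Periodic rate i = 0.08/12 = 0.00666667.
n = ln(140400/54500) / ln(1+0.00666667) = ln(2.57615) / 0.006645 = 142.4168 months
= 142.4168/12 years

11.87 years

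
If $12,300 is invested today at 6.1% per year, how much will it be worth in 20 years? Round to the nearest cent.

$40,198.77

12,300 × (1+0.061)^20 = 12,300 × 3.268193 = 40,198.7723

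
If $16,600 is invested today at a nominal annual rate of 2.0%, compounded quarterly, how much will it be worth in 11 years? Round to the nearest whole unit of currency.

i = 0.02/4 = 0.005 per quarter; n = 11·4 = 44.
FV = 16,600 × (1 + 0.005)^44 = 20,673.5379

$20,674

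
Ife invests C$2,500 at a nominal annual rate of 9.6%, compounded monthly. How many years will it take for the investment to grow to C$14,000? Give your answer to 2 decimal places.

Periodic rate i = 0.096/12 = 0.008.
n = ln(14000/2500) / ln(1+0.008) = ln(5.60000) / 0.007968 = 216.2061 months
= 216.2061/12 years

18.02 years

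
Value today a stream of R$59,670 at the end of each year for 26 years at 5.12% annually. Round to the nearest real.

PV = 59670 × [1 − (1+0.0512)^(−26)] / 0.0512 = 59670 × 14.198995 = 847,254.0527

R$847,254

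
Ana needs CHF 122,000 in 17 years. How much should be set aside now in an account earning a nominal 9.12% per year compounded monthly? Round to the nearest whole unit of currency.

CHF 26,036

With 12 periods per year: i = 0.0076, n = 204.
PV = 122,000 / (1 + 0.0076)^204 = 122,000 / 4.685807 = 26,036.0700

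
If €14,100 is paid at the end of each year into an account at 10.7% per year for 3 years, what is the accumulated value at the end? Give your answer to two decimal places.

FV = 14100 × [(1+0.107)^3 − 1] / 0.107 = 14100 × 3.332449 = 46,987.5309

€46,987.53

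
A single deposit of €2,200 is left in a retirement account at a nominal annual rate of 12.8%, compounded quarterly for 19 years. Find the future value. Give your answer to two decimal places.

€24,103.48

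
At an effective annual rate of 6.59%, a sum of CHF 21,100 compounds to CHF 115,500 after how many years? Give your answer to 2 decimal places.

26.64 years

(1+i)^n = 115500/21100 = 5.47393, so n = ln 5.47393 / ln 1.0659 = 26.6376 years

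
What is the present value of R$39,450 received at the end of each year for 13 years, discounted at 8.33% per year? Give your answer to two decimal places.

R$306,223.01

PV = 39450 × [1 − (1+0.0833)^(−13)] / 0.0833 = 39450 × 7.762307 = 306,223.0086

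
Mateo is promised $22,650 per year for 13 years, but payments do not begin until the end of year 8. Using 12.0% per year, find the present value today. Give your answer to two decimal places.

$65,813.81

PV at t=7 (ordinary 13-year annuity): 22650 × a(13|0.12) = 22650 × 6.423548 = 145,493.3716
PV₀ = 145,493.3716 / (1+0.12)^7 = 145,493.3716 / 2.210681 = 65,813.8125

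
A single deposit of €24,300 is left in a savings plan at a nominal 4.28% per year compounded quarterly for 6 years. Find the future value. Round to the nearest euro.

€31,372

Periodic rate i = 0.0428/4 = 0.0107; n = 6 × 4 = 24 periods.
FV = PV·(1+i)^n = 24,300 × 1.291024 = 31,371.8876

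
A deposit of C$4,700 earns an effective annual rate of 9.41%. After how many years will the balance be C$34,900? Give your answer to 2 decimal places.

22.29 years

n = ln(34900/4700) / ln(1+0.0941) = ln(7.42553) / 0.089932 = 22.2938 years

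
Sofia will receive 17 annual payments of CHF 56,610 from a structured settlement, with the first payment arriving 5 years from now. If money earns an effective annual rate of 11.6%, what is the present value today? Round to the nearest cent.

CHF 265,918.94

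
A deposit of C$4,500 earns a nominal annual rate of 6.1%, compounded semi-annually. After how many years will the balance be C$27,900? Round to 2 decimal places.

30.36 years

Periodic rate i = 0.061/2 = 0.0305.
(1+i)^n = 27900/4500 = 6.20000, so n = ln 6.20000 / ln 1.0305 = 60.7290 half-years
= 60.7290/2 years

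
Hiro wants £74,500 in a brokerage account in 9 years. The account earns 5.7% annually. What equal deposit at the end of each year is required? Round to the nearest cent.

FV-annuity factor = 11.349632; PMT = 74500 / 11.349632 = 6,564.0894

£6,564.09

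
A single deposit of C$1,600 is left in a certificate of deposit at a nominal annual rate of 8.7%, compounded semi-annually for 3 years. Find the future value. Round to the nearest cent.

C$2,065.74

Periodic rate i = 0.087/2 = 0.0435; n = 3 × 2 = 6 periods.
FV = PV·(1+i)^n = 1,600 × 1.291085 = 2,065.7355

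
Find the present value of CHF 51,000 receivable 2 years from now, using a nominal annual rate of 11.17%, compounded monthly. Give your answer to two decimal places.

i = 0.1117/12 = 0.00930833 per month; n = 2·12 = 24.
Discount factor = (1+0.00930833)^(−24) = 0.800622; PV = 51,000 × 0.800622 = 40,831.7092

CHF 40,831.71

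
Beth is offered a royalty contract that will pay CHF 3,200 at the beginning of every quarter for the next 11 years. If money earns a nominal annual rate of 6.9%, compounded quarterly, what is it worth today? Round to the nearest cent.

CHF 99,793.31

With 4 periods per year: i = 0.01725, n = 44.
PV = 3200 × [1 − (1+0.01725)^(−44)] / 0.01725 × (1+i) = 3200 × 31.185409 = 99,793.3090
(Beginning-of-period payments → annuity-due factor ×(1+i).)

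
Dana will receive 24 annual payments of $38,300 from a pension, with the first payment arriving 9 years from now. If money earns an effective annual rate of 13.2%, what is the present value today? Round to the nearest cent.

Value one period before first payment (t=8): 38300 × [1 − (1+0.132)^(−24)] / 0.132 = 38300 × 7.189291 = 275,349.8492
PV₀ = 275,349.8492 / (1+0.132)^8 = 275,349.8492 / 2.696320 = 102,120.6165

$102,120.62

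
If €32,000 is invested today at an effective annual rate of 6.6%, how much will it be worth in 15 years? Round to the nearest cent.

32,000 × (1+0.066)^15 = 32,000 × 2.608303 = 83,465.7017

€83,465.70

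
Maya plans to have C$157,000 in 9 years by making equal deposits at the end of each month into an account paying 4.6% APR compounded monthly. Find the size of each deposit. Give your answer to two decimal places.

i = 0.046/12 = 0.00383333 per month; n = 9·12 = 108.
FV-annuity factor = 133.476576; PMT = 157000 / 133.476576 = 1,176.2363

C$1,176.24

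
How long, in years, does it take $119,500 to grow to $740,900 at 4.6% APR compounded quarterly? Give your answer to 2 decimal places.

39.89 years

Periodic rate i = 0.046/4 = 0.0115.
n = ln(740900/119500) / ln(1+0.0115) = ln(6.20000) / 0.011434 = 159.5670 quarters
= 159.5670/4 years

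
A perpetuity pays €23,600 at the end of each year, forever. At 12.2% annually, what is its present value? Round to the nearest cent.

€193,442.62

PV = C/r = 23600/0.122 = 193,442.6230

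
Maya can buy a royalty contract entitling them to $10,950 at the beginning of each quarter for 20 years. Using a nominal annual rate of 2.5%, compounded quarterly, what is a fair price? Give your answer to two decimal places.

$692,001.65

i = 0.025/4 = 0.00625 per quarter; n = 20·4 = 80.
PV = PMT · [1 − (1+i)^(−n)] / i × (1+i) = 10950 · 63.196498 = 692,001.6523
(Beginning-of-period payments → annuity-due factor ×(1+i).)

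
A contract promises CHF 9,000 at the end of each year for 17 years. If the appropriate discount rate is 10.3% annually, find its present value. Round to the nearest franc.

PV = PMT · [1 − (1+i)^(−n)] / i = 9000 · 7.874823 = 70,873.4111

CHF 70,873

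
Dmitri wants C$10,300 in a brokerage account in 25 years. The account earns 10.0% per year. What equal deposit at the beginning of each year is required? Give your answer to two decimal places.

PMT = 10300 / ( [(1+0.1)^25 − 1] / 0.1 × (1+i) ) = 10300 / 108.181765 = 95.2101

C$95.21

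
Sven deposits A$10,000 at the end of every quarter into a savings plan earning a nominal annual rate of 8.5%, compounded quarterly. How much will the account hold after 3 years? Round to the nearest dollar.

A$135,068

Periodic rate i = 0.085/4 = 0.02125; n = 3 × 4 = 12 periods.
FV = 10000 × [(1+0.02125)^12 − 1] / 0.02125 = 10000 × 13.506759 = 135,067.5920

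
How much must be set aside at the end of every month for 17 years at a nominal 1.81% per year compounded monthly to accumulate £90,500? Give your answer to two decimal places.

With 12 periods per year: i = 0.00150833, n = 204.
FV-annuity factor = 238.659135; PMT = 90500 / 238.659135 = 379.2019

£379.20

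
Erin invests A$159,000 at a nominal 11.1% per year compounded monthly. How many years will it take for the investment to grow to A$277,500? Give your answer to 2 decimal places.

Periodic rate i = 0.111/12 = 0.00925.
n = ln(277500/159000) / ln(1+0.00925) = ln(1.74528) / 0.009207 = 60.4852 months
= 60.4852/12 years

5.04 years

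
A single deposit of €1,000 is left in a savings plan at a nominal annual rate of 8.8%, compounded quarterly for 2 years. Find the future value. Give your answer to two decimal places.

With 4 periods per year: i = 0.022, n = 8.
1,000 × (1+0.022)^8 = 1,000 × 1.190165 = 1,190.1650

€1,190.16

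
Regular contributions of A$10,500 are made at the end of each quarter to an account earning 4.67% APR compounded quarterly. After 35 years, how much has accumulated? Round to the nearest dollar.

Periodic rate i = 0.0467/4 = 0.011675; n = 35 × 4 = 140 periods.
FV = 10500 × [(1+0.011675)^140 − 1] / 0.011675 = 10500 × 349.343272 = 3,668,104.3520

A$3,668,104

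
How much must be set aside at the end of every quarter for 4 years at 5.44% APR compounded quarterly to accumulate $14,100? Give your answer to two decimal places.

$794.80

Periodic rate i = 0.0544/4 = 0.0136; n = 4 × 4 = 16 periods.
FV-annuity factor = 17.740309; PMT = 14100 / 17.740309 = 794.8001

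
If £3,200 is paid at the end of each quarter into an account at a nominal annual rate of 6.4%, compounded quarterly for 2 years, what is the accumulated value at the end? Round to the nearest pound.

£27,080

i = 0.064/4 = 0.016 per quarter; n = 2·4 = 8.
FV = PMT · [(1+i)^n − 1] / i = 3200 · 8.462626 = 27,080.4045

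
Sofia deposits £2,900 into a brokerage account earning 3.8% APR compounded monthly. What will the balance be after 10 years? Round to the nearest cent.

£4,238.08

Periodic rate i = 0.038/12 = 0.00316667; n = 10 × 12 = 120 periods.
2,900 × (1+0.00316667)^120 = 2,900 × 1.461407 = 4,238.0800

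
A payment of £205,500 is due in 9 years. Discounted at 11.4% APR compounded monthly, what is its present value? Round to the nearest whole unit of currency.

i = 0.114/12 = 0.0095 per month; n = 9·12 = 108.
PV = FV·(1+i)^(−n) = 205,500 × 0.360178 = 74,016.5626

£74,017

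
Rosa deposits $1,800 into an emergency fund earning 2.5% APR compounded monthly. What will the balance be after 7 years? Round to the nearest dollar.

Periodic rate i = 0.025/12 = 0.00208333; n = 7 × 12 = 84 periods.
1,800 × (1+0.00208333)^84 = 1,800 × 1.191029 = 2,143.8529

$2,144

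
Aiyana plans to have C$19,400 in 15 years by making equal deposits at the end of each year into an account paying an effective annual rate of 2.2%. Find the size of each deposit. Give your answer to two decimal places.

PMT = 19400 / ( [(1+0.022)^15 − 1] / 0.022 ) = 19400 / 17.545485 = 1,105.6976

C$1,105.70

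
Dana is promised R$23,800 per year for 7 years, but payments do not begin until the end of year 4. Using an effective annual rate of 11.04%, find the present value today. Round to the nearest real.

Value one period before first payment (t=3): 23800 × [1 − (1+0.1104)^(−7)] / 0.1104 = 23800 × 4.706113 = 112,005.4805
PV₀ = 112,005.4805 / (1+0.1104)^3 = 112,005.4805 / 1.369110 = 81,808.9680

R$81,809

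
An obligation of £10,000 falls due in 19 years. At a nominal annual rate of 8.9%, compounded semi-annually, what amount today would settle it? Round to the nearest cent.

£1,911.96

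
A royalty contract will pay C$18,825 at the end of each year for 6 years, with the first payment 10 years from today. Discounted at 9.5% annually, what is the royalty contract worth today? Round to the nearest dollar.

PV at t=9 (ordinary 6-year annuity): 18825 × a(6|0.095) = 18825 × 4.419825 = 83,203.2127
PV₀ = 83,203.2127 / (1+0.095)^9 = 83,203.2127 / 2.263222 = 36,763.1760

C$36,763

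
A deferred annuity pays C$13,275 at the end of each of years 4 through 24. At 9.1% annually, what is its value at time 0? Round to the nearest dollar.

C$94,298

PV at t=3 (ordinary 21-year annuity): 13275 × a(21|0.091) = 13275 × 9.224441 = 122,454.4566
Discount back 3 years: 122,454.4566 × (1+0.091)^(−3) = 122,454.4566 × 0.770062 = 94,297.5358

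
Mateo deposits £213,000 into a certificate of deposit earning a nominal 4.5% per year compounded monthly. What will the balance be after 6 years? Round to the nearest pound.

£278,882

i = 0.045/12 = 0.00375 per month; n = 6·12 = 72.
FV = 213,000 × (1 + 0.00375)^72 = 278,881.5606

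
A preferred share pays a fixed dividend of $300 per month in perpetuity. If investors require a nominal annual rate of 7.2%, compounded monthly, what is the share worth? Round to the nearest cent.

Periodic rate i = 0.072/12 = 0.006.
PV = C/r = 300/0.006 = 50,000.0000

$50,000.00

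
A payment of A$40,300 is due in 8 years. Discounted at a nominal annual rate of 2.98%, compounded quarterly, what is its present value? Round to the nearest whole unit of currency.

A$31,780

Periodic rate i = 0.0298/4 = 0.00745; n = 8 × 4 = 32 periods.
PV = FV·(1+i)^(−n) = 40,300 × 0.788584 = 31,779.9352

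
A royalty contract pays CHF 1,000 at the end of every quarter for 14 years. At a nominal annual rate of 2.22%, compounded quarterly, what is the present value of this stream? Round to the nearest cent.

With 4 periods per year: i = 0.00555, n = 56.
PV = 1000 × [1 − (1+0.00555)^(−56)] / 0.00555 = 1000 × 48.019740 = 48,019.7396

CHF 48,019.74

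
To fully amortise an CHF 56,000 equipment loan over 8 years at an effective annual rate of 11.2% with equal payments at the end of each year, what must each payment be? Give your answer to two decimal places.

PMT = 56000 / ( [1 − (1+0.112)^(−8)] / 0.112 ) = 56000 / 5.109624 = 10,959.7105

CHF 10,959.71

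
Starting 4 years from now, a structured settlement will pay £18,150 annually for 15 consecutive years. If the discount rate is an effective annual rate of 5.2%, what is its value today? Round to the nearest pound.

PV at t=3 (ordinary 15-year annuity): 18150 × a(15|0.052) = 18150 × 10.240751 = 185,869.6357
PV₀ = 185,869.6357 / (1+0.052)^3 = 185,869.6357 / 1.164253 = 159,647.1714

£159,647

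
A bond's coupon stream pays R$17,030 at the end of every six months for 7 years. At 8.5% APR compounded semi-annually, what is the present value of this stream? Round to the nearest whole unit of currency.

Periodic rate i = 0.085/2 = 0.0425; n = 7 × 2 = 14 periods.
PV = PMT · [1 − (1+i)^(−n)] / i = 17030 · 10.390900 = 176,957.0246

R$176,957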